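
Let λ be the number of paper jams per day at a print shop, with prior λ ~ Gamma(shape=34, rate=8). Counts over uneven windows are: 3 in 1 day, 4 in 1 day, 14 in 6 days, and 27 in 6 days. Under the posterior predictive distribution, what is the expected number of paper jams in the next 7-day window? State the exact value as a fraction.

Total count: 3 + 4 + 14 + 27 = 48.
Total exposure: 1 + 1 + 6 + 6 = 14 days.
Conjugate update: add total count to the shape and total exposure to the rate, giving Gamma(82, 22).
Predictive mean over a 7-day window = T·E[λ|data] = 7·82/22 = 287/11.

287/11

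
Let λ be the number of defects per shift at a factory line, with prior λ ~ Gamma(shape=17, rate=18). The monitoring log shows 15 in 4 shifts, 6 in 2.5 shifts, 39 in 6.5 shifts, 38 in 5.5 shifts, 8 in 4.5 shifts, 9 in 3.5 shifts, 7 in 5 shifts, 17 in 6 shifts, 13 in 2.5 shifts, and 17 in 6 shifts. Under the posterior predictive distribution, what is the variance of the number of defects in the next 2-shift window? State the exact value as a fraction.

Total count: 15 + 6 + 39 + 38 + 8 + 9 + 7 + 17 + 13 + 17 = 169.
Total exposure: 4 + 2.5 + 6.5 + 5.5 + 4.5 + 3.5 + 5 + 6 + 2.5 + 6 = 46 shifts.
Gamma(α, β) with Poisson data over total exposure Σt gives posterior Gamma(α+Σx, β+Σt) = Gamma(186, 64).
The posterior predictive for a window of length T is Negative Binomial with variance T·α'·(β'+T)/β'² = 2·186·66/4096 = 3069/512.

3069/512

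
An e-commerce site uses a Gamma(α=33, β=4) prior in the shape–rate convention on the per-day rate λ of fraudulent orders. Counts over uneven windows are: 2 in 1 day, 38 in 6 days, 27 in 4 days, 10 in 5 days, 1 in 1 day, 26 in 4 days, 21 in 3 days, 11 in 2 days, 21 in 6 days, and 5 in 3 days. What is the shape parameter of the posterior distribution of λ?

195

Total count: 2 + 38 + 27 + 10 + 1 + 26 + 21 + 11 + 21 + 5 = 162.
Total exposure: 1 + 6 + 4 + 5 + 1 + 4 + 3 + 2 + 6 + 3 = 35 days.
The Gamma prior is conjugate for the Poisson rate, so λ | data ~ Gamma(33+162, 4+35) = Gamma(195, 39).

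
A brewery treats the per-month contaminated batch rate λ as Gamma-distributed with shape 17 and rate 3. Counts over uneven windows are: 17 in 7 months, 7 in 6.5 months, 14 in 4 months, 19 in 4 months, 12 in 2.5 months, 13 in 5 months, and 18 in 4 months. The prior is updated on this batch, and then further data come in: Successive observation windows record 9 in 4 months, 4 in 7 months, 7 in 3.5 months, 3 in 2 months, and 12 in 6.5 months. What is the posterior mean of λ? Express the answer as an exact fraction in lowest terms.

Total count: 17 + 7 + 14 + 19 + 12 + 13 + 18 = 100.
Total exposure: 7 + 6.5 + 4 + 4 + 2.5 + 5 + 4 = 33 months.
After the first batch: Gamma(17 + 100, 3 + 33) = Gamma(117, 36).
Total count: 9 + 4 + 7 + 3 + 12 = 35.
Total exposure: 4 + 7 + 3.5 + 2 + 6.5 = 23 months.
After the second batch: Gamma(117 + 35, 36 + 23) = Gamma(152, 59).
Posterior mean = α'/β' = 152/59.

152/59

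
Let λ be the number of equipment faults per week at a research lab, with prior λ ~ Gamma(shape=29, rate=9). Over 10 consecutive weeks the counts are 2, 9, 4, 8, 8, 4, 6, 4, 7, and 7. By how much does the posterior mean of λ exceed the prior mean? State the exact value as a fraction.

Total count: 2 + 9 + 4 + 8 + 8 + 4 + 6 + 4 + 7 + 7 = 59.
Total exposure: 10 weeks.
Gamma(α, β) with Poisson data over total exposure Σt gives posterior Gamma(α+Σx, β+Σt) = Gamma(88, 19).
Posterior mean = 88/19 = 88/19; prior mean = 29/9 = 29/9. Difference = 88/19 − 29/9 = 241/171.

241/171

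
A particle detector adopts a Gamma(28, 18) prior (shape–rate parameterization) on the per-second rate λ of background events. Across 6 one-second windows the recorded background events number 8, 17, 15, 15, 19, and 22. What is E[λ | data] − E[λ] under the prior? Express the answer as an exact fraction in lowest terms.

Total count: 8 + 17 + 15 + 15 + 19 + 22 = 96.
Total exposure: 6 seconds.
Gamma(α, β) with Poisson data over total exposure Σt gives posterior Gamma(α+Σx, β+Σt) = Gamma(124, 24).
Posterior mean = 124/24 = 31/6; prior mean = 28/18 = 14/9. Difference = 31/6 − 14/9 = 65/18.

65/18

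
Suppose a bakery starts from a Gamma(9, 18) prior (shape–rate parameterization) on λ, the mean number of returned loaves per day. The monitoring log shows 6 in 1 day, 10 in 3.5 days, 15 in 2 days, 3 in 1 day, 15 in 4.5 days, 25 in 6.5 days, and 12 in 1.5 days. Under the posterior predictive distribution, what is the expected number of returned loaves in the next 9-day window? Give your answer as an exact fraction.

45/2

Total count: 6 + 10 + 15 + 3 + 15 + 25 + 12 = 86.
Total exposure: 1 + 3.5 + 2 + 1 + 4.5 + 6.5 + 1.5 = 20 days.
By Gamma–Poisson conjugacy, the posterior is Gamma(α + Σx, β + Σt) = Gamma(9 + 86, 18 + 20) = Gamma(95, 38).
Predictive mean over a 9-day window = T·E[λ|data] = 9·95/38 = 45/2.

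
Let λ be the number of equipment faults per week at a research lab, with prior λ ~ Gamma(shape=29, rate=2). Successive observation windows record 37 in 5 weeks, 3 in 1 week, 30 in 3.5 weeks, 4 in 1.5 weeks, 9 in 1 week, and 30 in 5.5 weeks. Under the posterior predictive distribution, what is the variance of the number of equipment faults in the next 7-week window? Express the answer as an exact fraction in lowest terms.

105364/1521

Total count: 37 + 3 + 30 + 4 + 9 + 30 = 113.
Total exposure: 5 + 1 + 3.5 + 1.5 + 1 + 5.5 = 17.5 weeks.
Conjugate update: add total count to the shape and total exposure to the rate, giving Gamma(142, 39/2).
The posterior predictive for a window of length T is Negative Binomial with variance T·α'·(β'+T)/β'² = 7·142·(53/2)/(1521/4) = 105364/1521.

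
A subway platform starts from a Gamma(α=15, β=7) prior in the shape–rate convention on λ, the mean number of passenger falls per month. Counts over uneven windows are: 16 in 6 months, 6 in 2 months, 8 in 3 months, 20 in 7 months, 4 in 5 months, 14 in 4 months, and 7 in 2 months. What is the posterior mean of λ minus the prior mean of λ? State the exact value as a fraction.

Total count: 16 + 6 + 8 + 20 + 4 + 14 + 7 = 75.
Total exposure: 6 + 2 + 3 + 7 + 5 + 4 + 2 = 29 months.
By Gamma–Poisson conjugacy, the posterior is Gamma(α + Σx, β + Σt) = Gamma(15 + 75, 7 + 29) = Gamma(90, 36).
Posterior mean = 90/36 = 5/2; prior mean = 15/7 = 15/7. Difference = 5/2 − 15/7 = 5/14.

5/14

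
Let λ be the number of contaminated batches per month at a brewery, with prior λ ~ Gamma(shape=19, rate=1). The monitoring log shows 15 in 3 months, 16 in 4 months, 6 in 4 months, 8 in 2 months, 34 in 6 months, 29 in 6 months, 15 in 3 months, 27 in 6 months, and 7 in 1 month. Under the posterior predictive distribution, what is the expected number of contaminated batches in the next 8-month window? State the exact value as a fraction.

Total count: 15 + 16 + 6 + 8 + 34 + 29 + 15 + 27 + 7 = 157.
Total exposure: 3 + 4 + 4 + 2 + 6 + 6 + 3 + 6 + 1 = 35 months.
By Gamma–Poisson conjugacy, the posterior is Gamma(α + Σx, β + Σt) = Gamma(19 + 157, 1 + 35) = Gamma(176, 36).
Predictive mean over an 8-month window = T·E[λ|data] = 8·176/36 = 352/9.

352/9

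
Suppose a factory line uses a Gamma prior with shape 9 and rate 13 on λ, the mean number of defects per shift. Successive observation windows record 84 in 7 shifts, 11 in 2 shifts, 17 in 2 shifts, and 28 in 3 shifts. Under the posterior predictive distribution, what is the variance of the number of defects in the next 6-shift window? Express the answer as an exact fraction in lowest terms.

3278/81

Total count: 84 + 11 + 17 + 28 = 140.
Total exposure: 7 + 2 + 2 + 3 = 14 shifts.
Conjugate update: add total count to the shape and total exposure to the rate, giving Gamma(149, 27).
The posterior predictive for a window of length T is Negative Binomial with variance T·α'·(β'+T)/β'² = 6·149·33/729 = 3278/81.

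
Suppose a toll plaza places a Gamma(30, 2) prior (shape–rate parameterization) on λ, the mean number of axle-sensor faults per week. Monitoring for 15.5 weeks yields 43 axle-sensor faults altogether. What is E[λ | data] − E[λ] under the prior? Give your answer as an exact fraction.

Total count 43 over total exposure 15.5 weeks.
Gamma(α, β) with Poisson data over total exposure Σt gives posterior Gamma(α+Σx, β+Σt) = Gamma(73, 35/2).
Posterior mean = 73/(35/2) = 146/35; prior mean = 30/2 = 15. Difference = 146/35 − 15 = -379/35.

-379/35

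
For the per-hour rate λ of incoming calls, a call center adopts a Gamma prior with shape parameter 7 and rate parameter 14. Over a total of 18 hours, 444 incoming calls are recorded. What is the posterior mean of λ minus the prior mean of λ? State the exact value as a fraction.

Total count 444 over total exposure 18 hours.
By Gamma–Poisson conjugacy, the posterior is Gamma(α + Σx, β + Σt) = Gamma(7 + 444, 14 + 18) = Gamma(451, 32).
Posterior mean = 451/32 = 451/32; prior mean = 7/14 = 1/2. Difference = 451/32 − 1/2 = 435/32.

435/32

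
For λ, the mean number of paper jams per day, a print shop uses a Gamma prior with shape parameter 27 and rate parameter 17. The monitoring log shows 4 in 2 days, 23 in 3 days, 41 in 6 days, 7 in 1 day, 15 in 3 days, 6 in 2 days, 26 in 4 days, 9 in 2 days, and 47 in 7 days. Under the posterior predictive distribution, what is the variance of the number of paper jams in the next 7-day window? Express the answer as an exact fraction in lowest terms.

Total count: 4 + 23 + 41 + 7 + 15 + 6 + 26 + 9 + 47 = 178.
Total exposure: 2 + 3 + 6 + 1 + 3 + 2 + 4 + 2 + 7 = 30 days.
The Gamma prior is conjugate for the Poisson rate, so λ | data ~ Gamma(27+178, 17+30) = Gamma(205, 47).
The posterior predictive for a window of length T is Negative Binomial with variance T·α'·(β'+T)/β'² = 7·205·54/2209 = 77490/2209.

77490/2209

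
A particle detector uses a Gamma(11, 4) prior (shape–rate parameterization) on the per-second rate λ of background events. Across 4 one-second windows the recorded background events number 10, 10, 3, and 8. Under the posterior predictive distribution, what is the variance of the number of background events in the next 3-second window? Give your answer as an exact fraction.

Total count: 10 + 10 + 3 + 8 = 31.
Total exposure: 4 seconds.
By Gamma–Poisson conjugacy, the posterior is Gamma(α + Σx, β + Σt) = Gamma(11 + 31, 4 + 4) = Gamma(42, 8).
The posterior predictive for a window of length T is Negative Binomial with variance T·α'·(β'+T)/β'² = 3·42·11/64 = 693/32.

693/32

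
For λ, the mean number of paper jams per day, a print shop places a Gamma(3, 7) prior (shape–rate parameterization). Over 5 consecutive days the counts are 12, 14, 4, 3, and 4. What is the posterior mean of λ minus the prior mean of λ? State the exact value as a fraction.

Total count: 12 + 14 + 4 + 3 + 4 = 37.
Total exposure: 5 days.
Conjugate update: add total count to the shape and total exposure to the rate, giving Gamma(40, 12).
Posterior mean = 40/12 = 10/3; prior mean = 3/7 = 3/7. Difference = 10/3 − 3/7 = 61/21.

61/21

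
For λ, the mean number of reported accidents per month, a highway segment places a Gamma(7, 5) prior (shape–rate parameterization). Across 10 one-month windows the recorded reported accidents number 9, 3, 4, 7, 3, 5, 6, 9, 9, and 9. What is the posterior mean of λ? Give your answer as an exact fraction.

Total count: 9 + 3 + 4 + 7 + 3 + 5 + 6 + 9 + 9 + 9 = 64.
Total exposure: 10 months.
By Gamma–Poisson conjugacy, the posterior is Gamma(α + Σx, β + Σt) = Gamma(7 + 64, 5 + 10) = Gamma(71, 15).
Posterior mean = α'/β' = 71/15.

71/15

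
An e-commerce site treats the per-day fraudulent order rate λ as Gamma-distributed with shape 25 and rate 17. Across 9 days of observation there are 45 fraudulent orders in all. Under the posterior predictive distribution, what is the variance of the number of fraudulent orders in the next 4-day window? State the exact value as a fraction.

2100/169

Total count 45 over total exposure 9 days.
Gamma(α, β) with Poisson data over total exposure Σt gives posterior Gamma(α+Σx, β+Σt) = Gamma(70, 26).
The posterior predictive for a window of length T is Negative Binomial with variance T·α'·(β'+T)/β'² = 4·70·30/676 = 2100/169.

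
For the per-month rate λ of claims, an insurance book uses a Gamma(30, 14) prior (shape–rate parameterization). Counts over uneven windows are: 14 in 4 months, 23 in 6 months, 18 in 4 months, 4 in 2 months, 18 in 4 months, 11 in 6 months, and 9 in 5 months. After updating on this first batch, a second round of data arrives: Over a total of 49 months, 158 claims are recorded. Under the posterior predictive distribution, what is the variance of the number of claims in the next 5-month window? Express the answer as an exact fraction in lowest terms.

141075/8836

Total count: 14 + 23 + 18 + 4 + 18 + 11 + 9 = 97.
Total exposure: 4 + 6 + 4 + 2 + 4 + 6 + 5 = 31 months.
After the first batch: Gamma(30 + 97, 14 + 31) = Gamma(127, 45).
Total count 158 over total exposure 49 months.
After the second batch: Gamma(127 + 158, 45 + 49) = Gamma(285, 94).
The posterior predictive for a window of length T is Negative Binomial with variance T·α'·(β'+T)/β'² = 5·285·99/8836 = 141075/8836.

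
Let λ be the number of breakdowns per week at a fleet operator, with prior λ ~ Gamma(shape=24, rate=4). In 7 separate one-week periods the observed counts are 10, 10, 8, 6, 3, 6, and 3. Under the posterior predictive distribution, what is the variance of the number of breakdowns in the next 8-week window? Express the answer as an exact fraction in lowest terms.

10640/121

Total count: 10 + 10 + 8 + 6 + 3 + 6 + 3 = 46.
Total exposure: 7 weeks.
Posterior: α' = 24 + 46 = 70, β' = 4 + 7 = 11.
The posterior predictive for a window of length T is Negative Binomial with variance T·α'·(β'+T)/β'² = 8·70·19/121 = 10640/121.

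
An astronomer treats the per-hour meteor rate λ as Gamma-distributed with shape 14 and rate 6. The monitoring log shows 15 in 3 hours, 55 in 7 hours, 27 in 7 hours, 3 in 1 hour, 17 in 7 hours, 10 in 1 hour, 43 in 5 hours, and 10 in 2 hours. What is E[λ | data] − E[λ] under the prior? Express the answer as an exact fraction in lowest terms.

Total count: 15 + 55 + 27 + 3 + 17 + 10 + 43 + 10 = 180.
Total exposure: 3 + 7 + 7 + 1 + 7 + 1 + 5 + 2 = 33 hours.
The Gamma prior is conjugate for the Poisson rate, so λ | data ~ Gamma(14+180, 6+33) = Gamma(194, 39).
Posterior mean = 194/39 = 194/39; prior mean = 14/6 = 7/3. Difference = 194/39 − 7/3 = 103/39.

103/39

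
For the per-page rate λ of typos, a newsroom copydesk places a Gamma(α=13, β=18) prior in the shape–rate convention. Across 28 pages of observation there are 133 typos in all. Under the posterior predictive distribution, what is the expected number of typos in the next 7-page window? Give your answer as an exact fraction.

511/23

Total count 133 over total exposure 28 pages.
Gamma(α, β) with Poisson data over total exposure Σt gives posterior Gamma(α+Σx, β+Σt) = Gamma(146, 46).
Predictive mean over a 7-page window = T·E[λ|data] = 7·146/46 = 511/23.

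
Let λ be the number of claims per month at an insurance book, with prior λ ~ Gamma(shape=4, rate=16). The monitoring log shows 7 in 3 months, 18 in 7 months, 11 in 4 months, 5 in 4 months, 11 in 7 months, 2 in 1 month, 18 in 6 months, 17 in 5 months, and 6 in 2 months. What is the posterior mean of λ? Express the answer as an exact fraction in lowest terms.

9/5

Total count: 7 + 18 + 11 + 5 + 11 + 2 + 18 + 17 + 6 = 95.
Total exposure: 3 + 7 + 4 + 4 + 7 + 1 + 6 + 5 + 2 = 39 months.
By Gamma–Poisson conjugacy, the posterior is Gamma(α + Σx, β + Σt) = Gamma(4 + 95, 16 + 39) = Gamma(99, 55).
Posterior mean = α'/β' = 99/55 = 9/5.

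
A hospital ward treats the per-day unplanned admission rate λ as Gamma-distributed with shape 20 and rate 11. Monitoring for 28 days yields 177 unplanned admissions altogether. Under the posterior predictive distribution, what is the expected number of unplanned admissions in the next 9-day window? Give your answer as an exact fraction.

Total count 177 over total exposure 28 days.
Gamma(α, β) with Poisson data over total exposure Σt gives posterior Gamma(α+Σx, β+Σt) = Gamma(197, 39).
Predictive mean over a 9-day window = T·E[λ|data] = 9·197/39 = 591/13.

591/13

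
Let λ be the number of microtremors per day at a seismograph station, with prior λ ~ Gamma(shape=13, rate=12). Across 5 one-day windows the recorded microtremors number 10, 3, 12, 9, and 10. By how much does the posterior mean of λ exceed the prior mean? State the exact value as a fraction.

Total count: 10 + 3 + 12 + 9 + 10 = 44.
Total exposure: 5 days.
By Gamma–Poisson conjugacy, the posterior is Gamma(α + Σx, β + Σt) = Gamma(13 + 44, 12 + 5) = Gamma(57, 17).
Posterior mean = 57/17 = 57/17; prior mean = 13/12 = 13/12. Difference = 57/17 − 13/12 = 463/204.

463/204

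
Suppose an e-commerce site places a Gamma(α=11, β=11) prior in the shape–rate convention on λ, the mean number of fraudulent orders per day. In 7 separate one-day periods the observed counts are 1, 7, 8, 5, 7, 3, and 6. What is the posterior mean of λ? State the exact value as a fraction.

8/3

Total count: 1 + 7 + 8 + 5 + 7 + 3 + 6 = 37.
Total exposure: 7 days.
Posterior: α' = 11 + 37 = 48, β' = 11 + 7 = 18.
Posterior mean = α'/β' = 48/18 = 8/3.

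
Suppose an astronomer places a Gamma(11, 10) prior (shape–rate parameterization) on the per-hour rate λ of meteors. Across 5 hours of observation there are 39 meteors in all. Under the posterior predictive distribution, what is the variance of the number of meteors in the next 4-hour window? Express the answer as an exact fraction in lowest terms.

152/9

Total count 39 over total exposure 5 hours.
Posterior: α' = 11 + 39 = 50, β' = 10 + 5 = 15.
The posterior predictive for a window of length T is Negative Binomial with variance T·α'·(β'+T)/β'² = 4·50·19/225 = 152/9.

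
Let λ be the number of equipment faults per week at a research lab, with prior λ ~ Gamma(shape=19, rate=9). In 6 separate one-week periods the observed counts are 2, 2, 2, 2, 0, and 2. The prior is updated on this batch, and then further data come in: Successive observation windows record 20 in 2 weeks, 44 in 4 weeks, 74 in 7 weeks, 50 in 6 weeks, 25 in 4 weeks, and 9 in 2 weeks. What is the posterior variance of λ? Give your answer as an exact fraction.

251/1600

Total count: 2 + 2 + 2 + 2 + 0 + 2 = 10.
Total exposure: 6 weeks.
After the first batch: Gamma(19 + 10, 9 + 6) = Gamma(29, 15).
Total count: 20 + 44 + 74 + 50 + 25 + 9 = 222.
Total exposure: 2 + 4 + 7 + 6 + 4 + 2 = 25 weeks.
After the second batch: Gamma(29 + 222, 15 + 25) = Gamma(251, 40).
Posterior variance = α'/β'² = 251/1600.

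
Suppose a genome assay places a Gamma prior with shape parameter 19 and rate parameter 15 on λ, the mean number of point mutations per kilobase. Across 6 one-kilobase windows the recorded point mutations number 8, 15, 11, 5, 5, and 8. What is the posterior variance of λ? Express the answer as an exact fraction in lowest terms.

Total count: 8 + 15 + 11 + 5 + 5 + 8 = 52.
Total exposure: 6 kilobases.
Gamma(α, β) with Poisson data over total exposure Σt gives posterior Gamma(α+Σx, β+Σt) = Gamma(71, 21).
Posterior variance = α'/β'² = 71/441.

71/441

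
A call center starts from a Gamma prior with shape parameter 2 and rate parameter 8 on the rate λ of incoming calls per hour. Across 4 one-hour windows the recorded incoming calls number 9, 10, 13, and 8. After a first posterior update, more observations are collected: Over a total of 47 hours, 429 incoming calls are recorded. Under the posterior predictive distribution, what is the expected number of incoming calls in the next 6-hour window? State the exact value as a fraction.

Total count: 9 + 10 + 13 + 8 = 40.
Total exposure: 4 hours.
After the first batch: Gamma(2 + 40, 8 + 4) = Gamma(42, 12).
Total count 429 over total exposure 47 hours.
After the second batch: Gamma(42 + 429, 12 + 47) = Gamma(471, 59).
Predictive mean over a 6-hour window = T·E[λ|data] = 6·471/59 = 2826/59.

2826/59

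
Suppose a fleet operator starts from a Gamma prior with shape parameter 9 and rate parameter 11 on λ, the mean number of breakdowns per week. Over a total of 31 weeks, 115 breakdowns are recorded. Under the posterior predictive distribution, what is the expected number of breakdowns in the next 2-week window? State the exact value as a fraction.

124/21

Total count 115 over total exposure 31 weeks.
Gamma(α, β) with Poisson data over total exposure Σt gives posterior Gamma(α+Σx, β+Σt) = Gamma(124, 42).
Predictive mean over a 2-week window = T·E[λ|data] = 2·124/42 = 124/21.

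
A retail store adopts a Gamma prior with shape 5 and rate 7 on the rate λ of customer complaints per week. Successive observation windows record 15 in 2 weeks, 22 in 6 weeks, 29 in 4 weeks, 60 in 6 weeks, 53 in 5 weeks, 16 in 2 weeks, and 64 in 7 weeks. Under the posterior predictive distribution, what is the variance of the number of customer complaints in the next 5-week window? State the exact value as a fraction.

19360/507

Total count: 15 + 22 + 29 + 60 + 53 + 16 + 64 = 259.
Total exposure: 2 + 6 + 4 + 6 + 5 + 2 + 7 = 32 weeks.
Gamma(α, β) with Poisson data over total exposure Σt gives posterior Gamma(α+Σx, β+Σt) = Gamma(264, 39).
The posterior predictive for a window of length T is Negative Binomial with variance T·α'·(β'+T)/β'² = 5·264·44/1521 = 19360/507.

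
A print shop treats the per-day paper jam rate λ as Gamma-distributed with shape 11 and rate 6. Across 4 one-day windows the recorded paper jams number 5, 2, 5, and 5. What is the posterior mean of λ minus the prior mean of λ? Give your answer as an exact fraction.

29/30

Total count: 5 + 2 + 5 + 5 = 17.
Total exposure: 4 days.
Gamma(α, β) with Poisson data over total exposure Σt gives posterior Gamma(α+Σx, β+Σt) = Gamma(28, 10).
Posterior mean = 28/10 = 14/5; prior mean = 11/6 = 11/6. Difference = 14/5 − 11/6 = 29/30.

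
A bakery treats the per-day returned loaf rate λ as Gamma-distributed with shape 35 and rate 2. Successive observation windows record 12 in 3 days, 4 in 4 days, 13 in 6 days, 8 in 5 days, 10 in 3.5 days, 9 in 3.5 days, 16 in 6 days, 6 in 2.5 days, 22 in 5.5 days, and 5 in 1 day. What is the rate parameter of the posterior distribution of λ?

42

Total count: 12 + 4 + 13 + 8 + 10 + 9 + 16 + 6 + 22 + 5 = 105.
Total exposure: 3 + 4 + 6 + 5 + 3.5 + 3.5 + 6 + 2.5 + 5.5 + 1 = 40 days.
The Gamma prior is conjugate for the Poisson rate, so λ | data ~ Gamma(35+105, 2+40) = Gamma(140, 42).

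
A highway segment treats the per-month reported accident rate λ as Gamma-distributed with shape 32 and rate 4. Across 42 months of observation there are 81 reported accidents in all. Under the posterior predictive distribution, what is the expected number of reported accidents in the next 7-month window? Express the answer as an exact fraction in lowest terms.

791/46

Total count 81 over total exposure 42 months.
The Gamma prior is conjugate for the Poisson rate, so λ | data ~ Gamma(32+81, 4+42) = Gamma(113, 46).
Predictive mean over a 7-month window = T·E[λ|data] = 7·113/46 = 791/46.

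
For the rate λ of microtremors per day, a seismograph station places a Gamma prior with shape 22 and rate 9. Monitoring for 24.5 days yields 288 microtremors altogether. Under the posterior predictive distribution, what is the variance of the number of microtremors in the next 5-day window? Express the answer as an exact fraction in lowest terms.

238700/4489

Total count 288 over total exposure 24.5 days.
Posterior: α' = 22 + 288 = 310, β' = 9 + 24.5 = 67/2.
The posterior predictive for a window of length T is Negative Binomial with variance T·α'·(β'+T)/β'² = 5·310·(77/2)/(4489/4) = 238700/4489.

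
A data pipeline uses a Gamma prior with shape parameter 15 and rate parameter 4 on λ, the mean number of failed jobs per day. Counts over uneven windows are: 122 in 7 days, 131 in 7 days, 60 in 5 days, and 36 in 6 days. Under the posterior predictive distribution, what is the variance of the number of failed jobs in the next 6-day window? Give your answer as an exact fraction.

Total count: 122 + 131 + 60 + 36 = 349.
Total exposure: 7 + 7 + 5 + 6 = 25 days.
Posterior: α' = 15 + 349 = 364, β' = 4 + 25 = 29.
The posterior predictive for a window of length T is Negative Binomial with variance T·α'·(β'+T)/β'² = 6·364·35/841 = 76440/841.

76440/841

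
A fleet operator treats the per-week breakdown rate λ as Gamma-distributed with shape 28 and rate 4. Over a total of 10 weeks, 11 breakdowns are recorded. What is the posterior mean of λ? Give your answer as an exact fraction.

39/14

Total count 11 over total exposure 10 weeks.
The Gamma prior is conjugate for the Poisson rate, so λ | data ~ Gamma(28+11, 4+10) = Gamma(39, 14).
Posterior mean = α'/β' = 39/14.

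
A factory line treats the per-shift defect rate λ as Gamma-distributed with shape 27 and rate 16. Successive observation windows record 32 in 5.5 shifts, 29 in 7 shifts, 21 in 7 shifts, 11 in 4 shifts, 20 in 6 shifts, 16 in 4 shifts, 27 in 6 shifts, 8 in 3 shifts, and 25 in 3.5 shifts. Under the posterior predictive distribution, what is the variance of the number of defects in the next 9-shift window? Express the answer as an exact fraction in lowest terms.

34506/961

Total count: 32 + 29 + 21 + 11 + 20 + 16 + 27 + 8 + 25 = 189.
Total exposure: 5.5 + 7 + 7 + 4 + 6 + 4 + 6 + 3 + 3.5 = 46 shifts.
The Gamma prior is conjugate for the Poisson rate, so λ | data ~ Gamma(27+189, 16+46) = Gamma(216, 62).
The posterior predictive for a window of length T is Negative Binomial with variance T·α'·(β'+T)/β'² = 9·216·71/3844 = 34506/961.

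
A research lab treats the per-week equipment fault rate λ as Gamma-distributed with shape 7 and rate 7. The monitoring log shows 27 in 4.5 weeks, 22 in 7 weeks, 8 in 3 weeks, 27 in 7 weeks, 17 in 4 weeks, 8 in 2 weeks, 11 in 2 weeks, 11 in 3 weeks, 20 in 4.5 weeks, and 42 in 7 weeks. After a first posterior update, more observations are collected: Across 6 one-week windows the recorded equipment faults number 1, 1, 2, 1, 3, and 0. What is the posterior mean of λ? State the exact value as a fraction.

Total count: 27 + 22 + 8 + 27 + 17 + 8 + 11 + 11 + 20 + 42 = 193.
Total exposure: 4.5 + 7 + 3 + 7 + 4 + 2 + 2 + 3 + 4.5 + 7 = 44 weeks.
After the first batch: Gamma(7 + 193, 7 + 44) = Gamma(200, 51).
Total count: 1 + 1 + 2 + 1 + 3 + 0 = 8.
Total exposure: 6 weeks.
After the second batch: Gamma(200 + 8, 51 + 6) = Gamma(208, 57).
Posterior mean = α'/β' = 208/57.

208/57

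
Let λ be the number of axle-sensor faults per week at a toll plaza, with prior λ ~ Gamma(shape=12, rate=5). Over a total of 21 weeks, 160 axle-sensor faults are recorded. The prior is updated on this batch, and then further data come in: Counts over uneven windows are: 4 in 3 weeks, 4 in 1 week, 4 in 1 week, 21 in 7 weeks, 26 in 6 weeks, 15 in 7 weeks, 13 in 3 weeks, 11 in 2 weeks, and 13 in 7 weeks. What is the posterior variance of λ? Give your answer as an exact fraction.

283/3969

Total count 160 over total exposure 21 weeks.
After the first batch: Gamma(12 + 160, 5 + 21) = Gamma(172, 26).
Total count: 4 + 4 + 4 + 21 + 26 + 15 + 13 + 11 + 13 = 111.
Total exposure: 3 + 1 + 1 + 7 + 6 + 7 + 3 + 2 + 7 = 37 weeks.
After the second batch: Gamma(172 + 111, 26 + 37) = Gamma(283, 63).
Posterior variance = α'/β'² = 283/3969.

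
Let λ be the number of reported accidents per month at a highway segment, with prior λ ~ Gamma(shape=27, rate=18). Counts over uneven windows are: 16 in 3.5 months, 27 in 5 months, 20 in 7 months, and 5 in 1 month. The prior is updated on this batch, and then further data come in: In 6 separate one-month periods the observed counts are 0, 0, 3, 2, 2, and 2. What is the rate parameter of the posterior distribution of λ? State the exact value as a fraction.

Total count: 16 + 27 + 20 + 5 = 68.
Total exposure: 3.5 + 5 + 7 + 1 = 16.5 months.
After the first batch: Gamma(27 + 68, 18 + 16.5) = Gamma(95, 69/2).
Total count: 0 + 0 + 3 + 2 + 2 + 2 = 9.
Total exposure: 6 months.
After the second batch: Gamma(95 + 9, 69/2 + 6) = Gamma(104, 81/2).

81/2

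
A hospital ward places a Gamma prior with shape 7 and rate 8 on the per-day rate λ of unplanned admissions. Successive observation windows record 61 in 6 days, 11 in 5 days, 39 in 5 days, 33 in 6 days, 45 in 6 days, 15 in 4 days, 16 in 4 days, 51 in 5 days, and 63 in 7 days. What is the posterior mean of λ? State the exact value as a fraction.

Total count: 61 + 11 + 39 + 33 + 45 + 15 + 16 + 51 + 63 = 334.
Total exposure: 6 + 5 + 5 + 6 + 6 + 4 + 4 + 5 + 7 = 48 days.
Posterior: α' = 7 + 334 = 341, β' = 8 + 48 = 56.
Posterior mean = α'/β' = 341/56.

341/56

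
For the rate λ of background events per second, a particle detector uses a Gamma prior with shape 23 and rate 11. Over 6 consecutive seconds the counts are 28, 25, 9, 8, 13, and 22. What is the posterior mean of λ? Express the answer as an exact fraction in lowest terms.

Total count: 28 + 25 + 9 + 8 + 13 + 22 = 105.
Total exposure: 6 seconds.
By Gamma–Poisson conjugacy, the posterior is Gamma(α + Σx, β + Σt) = Gamma(23 + 105, 11 + 6) = Gamma(128, 17).
Posterior mean = α'/β' = 128/17.

128/17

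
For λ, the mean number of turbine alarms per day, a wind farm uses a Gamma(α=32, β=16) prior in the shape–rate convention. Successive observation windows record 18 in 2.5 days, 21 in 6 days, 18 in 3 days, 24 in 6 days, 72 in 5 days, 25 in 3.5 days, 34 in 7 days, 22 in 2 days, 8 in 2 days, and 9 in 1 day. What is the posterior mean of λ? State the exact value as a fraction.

Total count: 18 + 21 + 18 + 24 + 72 + 25 + 34 + 22 + 8 + 9 = 251.
Total exposure: 2.5 + 6 + 3 + 6 + 5 + 3.5 + 7 + 2 + 2 + 1 = 38 days.
The Gamma prior is conjugate for the Poisson rate, so λ | data ~ Gamma(32+251, 16+38) = Gamma(283, 54).
Posterior mean = α'/β' = 283/54.

283/54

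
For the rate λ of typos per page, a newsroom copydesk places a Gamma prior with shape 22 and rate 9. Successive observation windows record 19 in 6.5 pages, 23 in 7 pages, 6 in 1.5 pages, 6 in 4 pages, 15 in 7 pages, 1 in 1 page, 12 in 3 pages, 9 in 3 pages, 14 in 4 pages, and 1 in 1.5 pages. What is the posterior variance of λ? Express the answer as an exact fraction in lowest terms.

Total count: 19 + 23 + 6 + 6 + 15 + 1 + 12 + 9 + 14 + 1 = 106.
Total exposure: 6.5 + 7 + 1.5 + 4 + 7 + 1 + 3 + 3 + 4 + 1.5 = 38.5 pages.
Conjugate update: add total count to the shape and total exposure to the rate, giving Gamma(128, 95/2).
Posterior variance = α'/β'² = 128/(9025/4) = 512/9025.

512/9025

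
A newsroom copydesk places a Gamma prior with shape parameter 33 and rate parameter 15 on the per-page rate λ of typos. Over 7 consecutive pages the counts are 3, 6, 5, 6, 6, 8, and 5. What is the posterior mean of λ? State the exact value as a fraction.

Total count: 3 + 6 + 5 + 6 + 6 + 8 + 5 = 39.
Total exposure: 7 pages.
Gamma(α, β) with Poisson data over total exposure Σt gives posterior Gamma(α+Σx, β+Σt) = Gamma(72, 22).
Posterior mean = α'/β' = 72/22 = 36/11.

36/11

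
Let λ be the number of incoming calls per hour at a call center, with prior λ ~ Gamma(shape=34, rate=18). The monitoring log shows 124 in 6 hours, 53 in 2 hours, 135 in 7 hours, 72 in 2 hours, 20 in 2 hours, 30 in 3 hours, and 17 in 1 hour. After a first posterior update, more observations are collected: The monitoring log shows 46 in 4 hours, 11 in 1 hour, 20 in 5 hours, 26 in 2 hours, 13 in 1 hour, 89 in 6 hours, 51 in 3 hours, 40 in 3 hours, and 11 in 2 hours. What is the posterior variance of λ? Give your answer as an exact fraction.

Total count: 124 + 53 + 135 + 72 + 20 + 30 + 17 = 451.
Total exposure: 6 + 2 + 7 + 2 + 2 + 3 + 1 = 23 hours.
After the first batch: Gamma(34 + 451, 18 + 23) = Gamma(485, 41).
Total count: 46 + 11 + 20 + 26 + 13 + 89 + 51 + 40 + 11 = 307.
Total exposure: 4 + 1 + 5 + 2 + 1 + 6 + 3 + 3 + 2 = 27 hours.
After the second batch: Gamma(485 + 307, 41 + 27) = Gamma(792, 68).
Posterior variance = α'/β'² = 792/4624 = 99/578.

99/578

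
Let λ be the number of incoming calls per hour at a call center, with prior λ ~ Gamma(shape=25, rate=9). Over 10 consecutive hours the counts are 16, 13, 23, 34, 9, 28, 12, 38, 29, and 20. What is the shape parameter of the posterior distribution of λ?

247

Total count: 16 + 13 + 23 + 34 + 9 + 28 + 12 + 38 + 29 + 20 = 222.
Total exposure: 10 hours.
Posterior: α' = 25 + 222 = 247, β' = 9 + 10 = 19.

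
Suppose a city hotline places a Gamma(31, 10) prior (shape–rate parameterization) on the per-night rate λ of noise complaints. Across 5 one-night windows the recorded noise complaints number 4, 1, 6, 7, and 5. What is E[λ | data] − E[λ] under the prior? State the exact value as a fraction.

Total count: 4 + 1 + 6 + 7 + 5 = 23.
Total exposure: 5 nights.
Posterior: α' = 31 + 23 = 54, β' = 10 + 5 = 15.
Posterior mean = 54/15 = 18/5; prior mean = 31/10 = 31/10. Difference = 18/5 − 31/10 = 1/2.

1/2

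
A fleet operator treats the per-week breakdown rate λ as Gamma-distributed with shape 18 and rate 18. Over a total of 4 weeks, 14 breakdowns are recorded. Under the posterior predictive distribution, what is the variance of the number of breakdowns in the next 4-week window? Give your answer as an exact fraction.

Total count 14 over total exposure 4 weeks.
Conjugate update: add total count to the shape and total exposure to the rate, giving Gamma(32, 22).
The posterior predictive for a window of length T is Negative Binomial with variance T·α'·(β'+T)/β'² = 4·32·26/484 = 832/121.

832/121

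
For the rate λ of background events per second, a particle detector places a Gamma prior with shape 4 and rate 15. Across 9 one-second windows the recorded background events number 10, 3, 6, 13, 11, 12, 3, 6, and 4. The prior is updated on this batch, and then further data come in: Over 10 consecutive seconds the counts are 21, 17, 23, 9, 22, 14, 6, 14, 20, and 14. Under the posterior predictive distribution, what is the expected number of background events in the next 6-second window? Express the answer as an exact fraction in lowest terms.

Total count: 10 + 3 + 6 + 13 + 11 + 12 + 3 + 6 + 4 = 68.
Total exposure: 9 seconds.
After the first batch: Gamma(4 + 68, 15 + 9) = Gamma(72, 24).
Total count: 21 + 17 + 23 + 9 + 22 + 14 + 6 + 14 + 20 + 14 = 160.
Total exposure: 10 seconds.
After the second batch: Gamma(72 + 160, 24 + 10) = Gamma(232, 34).
Predictive mean over a 6-second window = T·E[λ|data] = 6·232/34 = 696/17.

696/17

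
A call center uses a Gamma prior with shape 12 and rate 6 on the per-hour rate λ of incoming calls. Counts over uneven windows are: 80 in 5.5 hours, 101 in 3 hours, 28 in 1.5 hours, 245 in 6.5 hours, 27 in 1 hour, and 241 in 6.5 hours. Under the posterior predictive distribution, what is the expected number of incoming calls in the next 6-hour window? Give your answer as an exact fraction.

Total count: 80 + 101 + 28 + 245 + 27 + 241 = 722.
Total exposure: 5.5 + 3 + 1.5 + 6.5 + 1 + 6.5 = 24 hours.
By Gamma–Poisson conjugacy, the posterior is Gamma(α + Σx, β + Σt) = Gamma(12 + 722, 6 + 24) = Gamma(734, 30).
Predictive mean over a 6-hour window = T·E[λ|data] = 6·734/30 = 734/5.

734/5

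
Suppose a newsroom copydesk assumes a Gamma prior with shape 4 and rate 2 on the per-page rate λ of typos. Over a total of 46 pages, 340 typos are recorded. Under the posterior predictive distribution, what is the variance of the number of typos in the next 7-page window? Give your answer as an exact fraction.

Total count 340 over total exposure 46 pages.
Conjugate update: add total count to the shape and total exposure to the rate, giving Gamma(344, 48).
The posterior predictive for a window of length T is Negative Binomial with variance T·α'·(β'+T)/β'² = 7·344·55/2304 = 16555/288.

16555/288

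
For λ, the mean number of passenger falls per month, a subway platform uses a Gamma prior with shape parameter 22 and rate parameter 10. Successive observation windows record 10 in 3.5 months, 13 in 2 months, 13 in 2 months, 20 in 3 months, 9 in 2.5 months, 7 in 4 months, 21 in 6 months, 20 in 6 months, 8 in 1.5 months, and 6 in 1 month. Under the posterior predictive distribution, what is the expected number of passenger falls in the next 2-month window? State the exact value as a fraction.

Total count: 10 + 13 + 13 + 20 + 9 + 7 + 21 + 20 + 8 + 6 = 127.
Total exposure: 3.5 + 2 + 2 + 3 + 2.5 + 4 + 6 + 6 + 1.5 + 1 = 31.5 months.
Gamma(α, β) with Poisson data over total exposure Σt gives posterior Gamma(α+Σx, β+Σt) = Gamma(149, 83/2).
Predictive mean over a 2-month window = T·E[λ|data] = 2·149/(83/2) = 596/83.

596/83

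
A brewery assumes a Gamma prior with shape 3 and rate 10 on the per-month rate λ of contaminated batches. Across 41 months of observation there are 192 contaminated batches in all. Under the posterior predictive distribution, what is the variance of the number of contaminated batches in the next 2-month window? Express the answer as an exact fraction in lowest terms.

6890/867

Total count 192 over total exposure 41 months.
By Gamma–Poisson conjugacy, the posterior is Gamma(α + Σx, β + Σt) = Gamma(3 + 192, 10 + 41) = Gamma(195, 51).
The posterior predictive for a window of length T is Negative Binomial with variance T·α'·(β'+T)/β'² = 2·195·53/2601 = 6890/867.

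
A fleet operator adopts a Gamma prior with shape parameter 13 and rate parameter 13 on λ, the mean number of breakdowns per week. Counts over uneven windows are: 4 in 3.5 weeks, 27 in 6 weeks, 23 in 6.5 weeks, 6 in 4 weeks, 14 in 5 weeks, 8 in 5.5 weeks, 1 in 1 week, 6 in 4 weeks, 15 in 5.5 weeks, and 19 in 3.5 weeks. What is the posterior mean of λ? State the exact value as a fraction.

Total count: 4 + 27 + 23 + 6 + 14 + 8 + 1 + 6 + 15 + 19 = 123.
Total exposure: 3.5 + 6 + 6.5 + 4 + 5 + 5.5 + 1 + 4 + 5.5 + 3.5 = 44.5 weeks.
The Gamma prior is conjugate for the Poisson rate, so λ | data ~ Gamma(13+123, 13+44.5) = Gamma(136, 115/2).
Posterior mean = α'/β' = 136/(115/2) = 272/115.

272/115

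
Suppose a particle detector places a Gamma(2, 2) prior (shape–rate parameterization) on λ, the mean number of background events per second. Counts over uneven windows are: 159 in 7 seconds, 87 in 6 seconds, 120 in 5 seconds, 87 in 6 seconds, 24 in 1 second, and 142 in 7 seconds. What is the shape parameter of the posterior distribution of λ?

Total count: 159 + 87 + 120 + 87 + 24 + 142 = 619.
Total exposure: 7 + 6 + 5 + 6 + 1 + 7 = 32 seconds.
Posterior: α' = 2 + 619 = 621, β' = 2 + 32 = 34.

621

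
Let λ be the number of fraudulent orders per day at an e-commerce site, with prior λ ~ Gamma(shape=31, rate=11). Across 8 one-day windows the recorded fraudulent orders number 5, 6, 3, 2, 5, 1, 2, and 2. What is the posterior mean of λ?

3

Total count: 5 + 6 + 3 + 2 + 5 + 1 + 2 + 2 = 26.
Total exposure: 8 days.
The Gamma prior is conjugate for the Poisson rate, so λ | data ~ Gamma(31+26, 11+8) = Gamma(57, 19).
Posterior mean = α'/β' = 57/19 = 3.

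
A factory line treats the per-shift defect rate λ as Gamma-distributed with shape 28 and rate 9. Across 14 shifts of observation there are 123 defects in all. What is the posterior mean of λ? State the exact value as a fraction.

151/23

Total count 123 over total exposure 14 shifts.
Gamma(α, β) with Poisson data over total exposure Σt gives posterior Gamma(α+Σx, β+Σt) = Gamma(151, 23).
Posterior mean = α'/β' = 151/23.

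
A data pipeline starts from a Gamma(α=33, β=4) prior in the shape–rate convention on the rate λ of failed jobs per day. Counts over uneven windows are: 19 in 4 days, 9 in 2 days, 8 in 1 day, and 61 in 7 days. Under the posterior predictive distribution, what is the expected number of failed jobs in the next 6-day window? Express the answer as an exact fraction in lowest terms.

130/3

Total count: 19 + 9 + 8 + 61 = 97.
Total exposure: 4 + 2 + 1 + 7 = 14 days.
By Gamma–Poisson conjugacy, the posterior is Gamma(α + Σx, β + Σt) = Gamma(33 + 97, 4 + 14) = Gamma(130, 18).
Predictive mean over a 6-day window = T·E[λ|data] = 6·130/18 = 130/3.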